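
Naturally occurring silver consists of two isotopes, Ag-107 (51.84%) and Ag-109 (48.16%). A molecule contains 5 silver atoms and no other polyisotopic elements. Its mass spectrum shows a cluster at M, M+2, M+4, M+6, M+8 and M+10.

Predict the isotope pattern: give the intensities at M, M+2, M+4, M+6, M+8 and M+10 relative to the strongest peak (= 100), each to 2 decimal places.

11.59 : 53.82 : 100.00 : 92.90 : 43.15 : 8.02

The 5 Ag atoms are independent, so intensities follow the terms of (0.5184 + 0.4816)^5.
P(M) = 0.5184^5 = 0.037439
P(M+2) = 5 × 0.5184^4 × 0.4816^1 = 0.173907
P(M+4) = 10 × 0.5184^3 × 0.4816^2 = 0.323123
P(M+6) = 10 × 0.5184^2 × 0.4816^3 = 0.300185
P(M+8) = 5 × 0.5184^1 × 0.4816^4 = 0.139438
P(M+10) = 0.4816^5 = 0.025908
The M+4 peak is largest (0.323123); scaling to 100 gives 11.59 : 53.82 : 100.00 : 92.90 : 43.15 : 8.02.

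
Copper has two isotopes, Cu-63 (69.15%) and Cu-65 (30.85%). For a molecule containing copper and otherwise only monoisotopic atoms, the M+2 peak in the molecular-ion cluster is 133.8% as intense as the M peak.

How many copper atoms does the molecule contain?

With n Cu atoms, P(M+2)/P(M) = C(n,1)·p^(n−1)q / p^n = n·q/p = n · 0.3085/0.6915.
n = 1.338 × 0.6915/0.3085 = 3.00 ≈ 3

3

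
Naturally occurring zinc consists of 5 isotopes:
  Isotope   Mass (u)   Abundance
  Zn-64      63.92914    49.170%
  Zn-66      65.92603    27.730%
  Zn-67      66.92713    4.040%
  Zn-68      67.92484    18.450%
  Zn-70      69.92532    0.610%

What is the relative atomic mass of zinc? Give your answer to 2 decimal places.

65.38 u

Ar = Σ fᵢ·mᵢ = 0.49170 × 63.92914 + 0.27730 × 65.92603 + 0.04040 × 66.92713 + 0.18450 × 67.92484 + 0.00610 × 69.92532
= 31.433958 + 18.281288 + 2.703856 + 12.532133 + 0.426544 = 65.377779 u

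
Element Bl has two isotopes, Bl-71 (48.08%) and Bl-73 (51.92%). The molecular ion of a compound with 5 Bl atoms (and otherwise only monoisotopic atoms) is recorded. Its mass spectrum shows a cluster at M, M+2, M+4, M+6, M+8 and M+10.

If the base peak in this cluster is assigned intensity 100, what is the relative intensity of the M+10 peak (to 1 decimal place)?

11.7

Binomial terms of (0.4808 + 0.5192)^5: M 0.0257, M+2 0.1387, M+4 0.2996, M+6 0.3235, M+8 0.1747, M+10 0.0377 → M+6 is the base peak.
P(M+6) = C(5,3) × 0.4808^2 × 0.5192^3 = 10 × 0.23116864 × 0.13996004 = 0.323544 (base)
P(M+10) = C(5,5) × 0.4808^0 × 0.5192^5 = 1 × 1.0000 × 0.03772884 = 0.037729
Relative intensity = 0.037729 / 0.323544 × 100 = 11.7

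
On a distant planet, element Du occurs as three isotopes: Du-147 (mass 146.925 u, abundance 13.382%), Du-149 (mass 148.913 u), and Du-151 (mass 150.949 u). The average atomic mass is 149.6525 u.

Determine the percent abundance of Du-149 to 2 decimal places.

37.23%

Let x and y be the fractions of Du-149 and Du-151. Then x + y = 1 − 0.13382 = 0.86618 and 148.913x + 150.949y = 149.6525 − 0.13382×146.925 = 129.9909965.
Substituting: 148.913x + 150.949(0.86618 − x) = 129.9909965
(148.913 − 150.949)x = -0.75800832  ⇒  x = 0.37230, y = 0.49388
Du-149: 37.23%, Du-151: 49.39%.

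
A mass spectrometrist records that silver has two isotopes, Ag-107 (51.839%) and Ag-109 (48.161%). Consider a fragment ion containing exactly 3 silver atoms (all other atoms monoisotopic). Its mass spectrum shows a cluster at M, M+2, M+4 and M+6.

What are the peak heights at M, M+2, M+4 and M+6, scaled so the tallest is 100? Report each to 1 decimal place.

35.9 : 100.0 : 92.9 : 28.8

Each Ag atom is independently Ag-107 (p = 0.51839) or Ag-109 (q = 0.48161); the cluster is the binomial expansion (p + q)^3.
P(M) = 0.51839^3 = 0.139306
P(M+2) = 3 × 0.51839^2 × 0.48161^1 = 0.388267
P(M+4) = 3 × 0.51839^1 × 0.48161^2 = 0.360719
P(M+6) = 0.48161^3 = 0.111709
The M+2 peak is largest (0.388267); scaling to 100 gives 35.9 : 100.0 : 92.9 : 28.8.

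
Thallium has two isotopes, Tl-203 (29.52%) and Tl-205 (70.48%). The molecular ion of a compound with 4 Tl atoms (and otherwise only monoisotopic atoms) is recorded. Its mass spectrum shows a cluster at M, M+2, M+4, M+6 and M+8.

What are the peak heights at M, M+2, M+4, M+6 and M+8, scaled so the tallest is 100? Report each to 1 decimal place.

The 4 Tl atoms are independent, so intensities follow the terms of (0.2952 + 0.7048)^4.
P(M) = 0.2952^4 = 0.007594
P(M+2) = 4 × 0.2952^3 × 0.7048^1 = 0.072523
P(M+4) = 6 × 0.2952^2 × 0.7048^2 = 0.259726
P(M+6) = 4 × 0.2952^1 × 0.7048^3 = 0.413403
P(M+8) = 0.7048^4 = 0.246754
The M+6 peak is largest (0.413403); scaling to 100 gives 1.8 : 17.5 : 62.8 : 100.0 : 59.7.

1.8 : 17.5 : 62.8 : 100.0 : 59.7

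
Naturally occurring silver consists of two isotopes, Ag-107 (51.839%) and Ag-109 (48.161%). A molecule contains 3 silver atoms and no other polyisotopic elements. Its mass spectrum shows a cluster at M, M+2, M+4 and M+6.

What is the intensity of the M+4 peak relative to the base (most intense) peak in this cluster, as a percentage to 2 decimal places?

Binomial terms of (0.51839 + 0.48161)^3: M 0.1393, M+2 0.3883, M+4 0.3607, M+6 0.1117 → M+2 is the base peak.
P(M+2) = C(3,1) × 0.51839^2 × 0.48161^1 = 3 × 0.26872819 × 0.48161 = 0.388267 (base)
P(M+4) = C(3,2) × 0.51839^1 × 0.48161^2 = 3 × 0.51839 × 0.23194819 = 0.360719
Relative intensity = 0.360719 / 0.388267 × 100 = 92.90

92.90%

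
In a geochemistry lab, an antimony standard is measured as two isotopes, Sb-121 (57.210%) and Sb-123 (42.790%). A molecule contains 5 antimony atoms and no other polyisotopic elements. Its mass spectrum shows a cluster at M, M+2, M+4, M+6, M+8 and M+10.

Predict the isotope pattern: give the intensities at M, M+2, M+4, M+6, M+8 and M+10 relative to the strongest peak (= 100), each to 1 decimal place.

17.9 : 66.8 : 100.0 : 74.8 : 28.0 : 4.2

The 5 Sb atoms are independent, so intensities follow the terms of (0.57210 + 0.42790)^5.
P(M) = 0.57210^5 = 0.061286
P(M+2) = 5 × 0.57210^4 × 0.42790^1 = 0.229192
P(M+4) = 10 × 0.57210^3 × 0.42790^2 = 0.342847
P(M+6) = 10 × 0.57210^2 × 0.42790^3 = 0.256431
P(M+8) = 5 × 0.57210^1 × 0.42790^4 = 0.095898
P(M+10) = 0.42790^5 = 0.014345
The M+4 peak is largest (0.342847); scaling to 100 gives 17.9 : 66.8 : 100.0 : 74.8 : 28.0 : 4.2.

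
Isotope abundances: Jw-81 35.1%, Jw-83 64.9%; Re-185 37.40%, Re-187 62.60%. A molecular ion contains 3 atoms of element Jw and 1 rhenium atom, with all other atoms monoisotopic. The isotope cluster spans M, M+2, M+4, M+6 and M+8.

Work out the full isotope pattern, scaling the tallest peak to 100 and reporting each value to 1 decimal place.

4.3 : 30.7 : 83.2 : 100.0 : 45.0

Element Jw pattern (n=3): 0.04324355 : 0.23987235 : 0.44352465 : 0.27335945
Rhenium pattern (n=1): 0.3740 : 0.6260
Convolve the two distributions (both contribute in 2-u steps):
  M: 0.04324355×0.3740 = 0.016173
  M+2: 0.04324355×0.6260 + 0.23987235×0.3740 = 0.116783
  M+4: 0.23987235×0.6260 + 0.44352465×0.3740 = 0.316038
  M+6: 0.44352465×0.6260 + 0.27335945×0.3740 = 0.379883
  M+8: 0.27335945×0.6260 = 0.171123
Scale to base peak (0.379883) = 100: 4.3 : 30.7 : 83.2 : 100.0 : 45.0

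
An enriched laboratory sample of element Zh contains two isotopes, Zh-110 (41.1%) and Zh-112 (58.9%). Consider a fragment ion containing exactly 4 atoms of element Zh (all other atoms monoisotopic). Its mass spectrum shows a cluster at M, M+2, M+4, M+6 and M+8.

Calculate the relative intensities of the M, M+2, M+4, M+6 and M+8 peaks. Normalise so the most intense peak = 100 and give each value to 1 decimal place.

The 4 Zh atoms are independent, so intensities follow the terms of (0.411 + 0.589)^4.
P(M) = 0.411^4 = 0.028534
P(M+2) = 4 × 0.411^3 × 0.589^1 = 0.163569
P(M+4) = 6 × 0.411^2 × 0.589^2 = 0.351613
P(M+6) = 4 × 0.411^1 × 0.589^3 = 0.335929
P(M+8) = 0.589^4 = 0.120354
The M+4 peak is largest (0.351613); scaling to 100 gives 8.1 : 46.5 : 100.0 : 95.5 : 34.2.

8.1 : 46.5 : 100.0 : 95.5 : 34.2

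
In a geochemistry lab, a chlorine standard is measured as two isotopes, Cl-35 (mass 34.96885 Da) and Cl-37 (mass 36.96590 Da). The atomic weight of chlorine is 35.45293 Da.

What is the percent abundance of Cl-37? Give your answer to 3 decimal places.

24.240%

Let x be the fractional abundance of Cl-35; then Cl-37 has abundance 1 − x.
34.96885·x + 36.96590·(1 − x) = 35.45293
(34.96885 − 36.96590)·x = 35.45293 − 36.96590
x = -1.51297 / -1.99705 = 0.75760 → 75.760% Cl-35, 24.240% Cl-37.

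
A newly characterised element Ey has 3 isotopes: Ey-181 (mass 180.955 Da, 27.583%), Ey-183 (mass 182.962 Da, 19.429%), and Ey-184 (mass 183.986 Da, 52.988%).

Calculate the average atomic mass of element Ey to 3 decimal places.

182.951 Da

The abundance-weighted mean is 0.27583 × 180.955 + 0.19429 × 182.962 + 0.52988 × 183.986
= 49.9128 + 35.5477 + 97.4905 = 182.9510 Da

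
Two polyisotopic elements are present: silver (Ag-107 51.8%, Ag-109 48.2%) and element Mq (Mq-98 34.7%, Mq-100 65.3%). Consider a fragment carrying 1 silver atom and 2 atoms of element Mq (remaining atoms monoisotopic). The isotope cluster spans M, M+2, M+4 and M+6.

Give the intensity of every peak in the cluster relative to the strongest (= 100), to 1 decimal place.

Silver pattern (n=1): 0.5180 : 0.4820
Element Mq pattern (n=2): 0.120409 : 0.453182 : 0.426409
Convolve the two distributions (both contribute in 2-u steps):
  M: 0.5180×0.120409 = 0.062372
  M+2: 0.5180×0.453182 + 0.4820×0.120409 = 0.292785
  M+4: 0.5180×0.426409 + 0.4820×0.453182 = 0.439314
  M+6: 0.4820×0.426409 = 0.205529
Scale to base peak (0.439314) = 100: 14.2 : 66.6 : 100.0 : 46.8

14.2 : 66.6 : 100.0 : 46.8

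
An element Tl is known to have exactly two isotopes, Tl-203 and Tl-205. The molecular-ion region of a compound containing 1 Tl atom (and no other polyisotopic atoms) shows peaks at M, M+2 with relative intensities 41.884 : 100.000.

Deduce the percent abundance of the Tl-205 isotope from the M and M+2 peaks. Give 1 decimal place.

70.5%

Write p for the Tl-203 fraction. I(M+2)/I(M) = [C(1,1)·p^0·(1−p)] / p^1 = 1·(1−p)/p = 100.000/41.884 = 2.3875
(1−p)/p = 2.3875/1 = 2.3875  ⇒  p = 1/(1 + 2.3875) = 0.2952
Tl-203: 29.5%, Tl-205: 70.5%.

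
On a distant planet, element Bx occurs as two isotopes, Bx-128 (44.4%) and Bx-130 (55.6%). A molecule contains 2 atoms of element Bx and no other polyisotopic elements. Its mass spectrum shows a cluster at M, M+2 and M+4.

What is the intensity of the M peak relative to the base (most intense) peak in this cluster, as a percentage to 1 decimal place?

Term probabilities: M 0.1971, M+2 0.4937, M+4 0.3091. Base peak = M+2.
P(M+2) = C(2,1) × 0.444^1 × 0.556^1 = 2 × 0.4440 × 0.5560 = 0.493728 (base)
P(M) = C(2,0) × 0.444^2 × 0.556^0 = 1 × 0.197136 × 1.0000 = 0.197136
Relative intensity = 0.197136 / 0.493728 × 100 = 39.9

39.9%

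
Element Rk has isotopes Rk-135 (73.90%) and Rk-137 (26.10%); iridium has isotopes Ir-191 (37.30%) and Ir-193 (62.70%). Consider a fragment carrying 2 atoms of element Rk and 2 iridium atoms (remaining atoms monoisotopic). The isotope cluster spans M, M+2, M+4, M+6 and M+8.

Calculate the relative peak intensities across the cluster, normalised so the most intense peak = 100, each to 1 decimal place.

18.8 : 76.4 : 100.0 : 45.4 : 6.6

Element Rk pattern (n=2): 0.546121 : 0.385758 : 0.068121
Iridium pattern (n=2): 0.139129 : 0.467742 : 0.393129
Convolve the two distributions (both contribute in 2-u steps):
  M: 0.546121×0.139129 = 0.075981
  M+2: 0.546121×0.467742 + 0.385758×0.139129 = 0.309114
  M+4: 0.546121×0.393129 + 0.385758×0.467742 + 0.068121×0.139129 = 0.404609
  M+6: 0.385758×0.393129 + 0.068121×0.467742 = 0.183516
  M+8: 0.068121×0.393129 = 0.026780
Scale to base peak (0.404609) = 100: 18.8 : 76.4 : 100.0 : 45.4 : 6.6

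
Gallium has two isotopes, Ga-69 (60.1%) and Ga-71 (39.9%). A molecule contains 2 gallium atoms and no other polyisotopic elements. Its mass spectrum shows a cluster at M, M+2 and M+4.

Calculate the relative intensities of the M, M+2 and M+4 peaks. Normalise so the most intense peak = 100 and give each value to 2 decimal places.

75.31 : 100.00 : 33.19

Expanding (0.601 + 0.399)^2:
P(M) = 0.601^2 = 0.361201
P(M+2) = 2 × 0.601^1 × 0.399^1 = 0.479598
P(M+4) = 0.399^2 = 0.159201
The M+2 peak is largest (0.479598); scaling to 100 gives 75.31 : 100.00 : 33.19.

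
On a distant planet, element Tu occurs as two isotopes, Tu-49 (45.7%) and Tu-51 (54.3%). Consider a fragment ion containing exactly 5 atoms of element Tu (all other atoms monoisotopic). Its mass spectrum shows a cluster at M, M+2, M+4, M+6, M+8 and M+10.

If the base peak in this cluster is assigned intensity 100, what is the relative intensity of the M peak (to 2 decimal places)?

(0.457 + 0.543)^5 gives M 0.0199, M+2 0.1184, M+4 0.2814, M+6 0.3344, M+8 0.1986, M+10 0.0472; the largest is M+6.
P(M+6) = C(5,3) × 0.457^2 × 0.543^3 = 10 × 0.208849 × 0.16010301 = 0.334374 (base)
P(M) = C(5,0) × 0.457^5 × 0.543^0 = 1 × 0.01993338 × 1.0000 = 0.019933
Relative intensity = 0.019933 / 0.334374 × 100 = 5.96

5.96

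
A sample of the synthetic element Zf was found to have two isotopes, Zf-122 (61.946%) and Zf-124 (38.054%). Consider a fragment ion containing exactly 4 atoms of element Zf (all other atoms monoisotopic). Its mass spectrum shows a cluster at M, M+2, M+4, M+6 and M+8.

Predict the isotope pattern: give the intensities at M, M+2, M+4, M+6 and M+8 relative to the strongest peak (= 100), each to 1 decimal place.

40.7 : 100.0 : 92.1 : 37.7 : 5.8

The 4 Zf atoms are independent, so intensities follow the terms of (0.61946 + 0.38054)^4.
P(M) = 0.61946^4 = 0.147249
P(M+2) = 4 × 0.61946^3 × 0.38054^1 = 0.361826
P(M+4) = 6 × 0.61946^2 × 0.38054^2 = 0.333410
P(M+6) = 4 × 0.61946^1 × 0.38054^3 = 0.136544
P(M+8) = 0.38054^4 = 0.020970
The M+2 peak is largest (0.361826); scaling to 100 gives 40.7 : 100.0 : 92.1 : 37.7 : 5.8.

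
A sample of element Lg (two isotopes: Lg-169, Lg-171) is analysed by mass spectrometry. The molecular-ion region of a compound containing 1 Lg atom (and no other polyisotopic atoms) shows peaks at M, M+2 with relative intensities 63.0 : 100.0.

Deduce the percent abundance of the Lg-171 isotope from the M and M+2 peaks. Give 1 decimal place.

Write p for the Lg-169 fraction. I(M+2)/I(M) = [C(1,1)·p^0·(1−p)] / p^1 = 1·(1−p)/p = 100.0/63.0 = 1.5873
(1−p)/p = 1.5873/1 = 1.5873  ⇒  p = 1/(1 + 1.5873) = 0.3865
Lg-169: 38.7%, Lg-171: 61.3%.

61.3%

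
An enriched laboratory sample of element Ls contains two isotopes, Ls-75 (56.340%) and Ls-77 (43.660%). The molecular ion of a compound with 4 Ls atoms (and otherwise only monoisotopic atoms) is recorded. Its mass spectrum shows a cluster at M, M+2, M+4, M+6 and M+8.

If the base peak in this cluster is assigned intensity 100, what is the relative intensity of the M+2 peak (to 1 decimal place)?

86.0

Binomial terms of (0.56340 + 0.43660)^4: M 0.1008, M+2 0.3123, M+4 0.3630, M+6 0.1876, M+8 0.0363 → M+4 is the base peak.
P(M+4) = C(4,2) × 0.56340^2 × 0.43660^2 = 6 × 0.31741956 × 0.19061956 = 0.363038 (base)
P(M+2) = C(4,1) × 0.56340^3 × 0.43660^1 = 4 × 0.17883418 × 0.4366 = 0.312316
Relative intensity = 0.312316 / 0.363038 × 100 = 86.0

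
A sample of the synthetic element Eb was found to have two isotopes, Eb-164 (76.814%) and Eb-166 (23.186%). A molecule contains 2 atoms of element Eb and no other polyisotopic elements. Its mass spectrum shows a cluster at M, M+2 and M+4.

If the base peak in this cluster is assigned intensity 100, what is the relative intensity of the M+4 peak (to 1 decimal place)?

9.1

(0.76814 + 0.23186)^2 gives M 0.5900, M+2 0.3562, M+4 0.0538; the largest is M.
P(M) = C(2,0) × 0.76814^2 × 0.23186^0 = 1 × 0.59003906 × 1.0000 = 0.590039 (base)
P(M+4) = C(2,2) × 0.76814^0 × 0.23186^2 = 1 × 1.0000 × 0.05375906 = 0.053759
Relative intensity = 0.053759 / 0.590039 × 100 = 9.1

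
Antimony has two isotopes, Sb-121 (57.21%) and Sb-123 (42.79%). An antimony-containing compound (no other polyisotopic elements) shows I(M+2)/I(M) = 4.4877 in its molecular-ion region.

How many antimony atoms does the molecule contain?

With n Sb atoms, P(M+2)/P(M) = C(n,1)·p^(n−1)q / p^n = n·q/p = n · 0.4279/0.5721.
n = 4.4877 × 0.5721/0.4279 = 6.00 ≈ 6

6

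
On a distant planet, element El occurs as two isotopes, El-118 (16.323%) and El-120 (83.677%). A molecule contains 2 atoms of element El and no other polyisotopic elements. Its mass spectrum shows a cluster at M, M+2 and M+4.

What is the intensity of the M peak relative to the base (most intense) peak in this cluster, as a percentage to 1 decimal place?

(0.16323 + 0.83677)^2 gives M 0.0266, M+2 0.2732, M+4 0.7002; the largest is M+4.
P(M+4) = C(2,2) × 0.16323^0 × 0.83677^2 = 1 × 1.0000 × 0.70018403 = 0.700184 (base)
P(M) = C(2,0) × 0.16323^2 × 0.83677^0 = 1 × 0.02664403 × 1.0000 = 0.026644
Relative intensity = 0.026644 / 0.700184 × 100 = 3.8

3.8%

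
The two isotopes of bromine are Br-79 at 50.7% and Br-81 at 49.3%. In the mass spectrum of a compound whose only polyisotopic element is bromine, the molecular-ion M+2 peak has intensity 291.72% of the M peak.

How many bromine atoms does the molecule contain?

With n Br atoms, P(M+2)/P(M) = C(n,1)·p^(n−1)q / p^n = n·q/p = n · 0.493/0.507.
n = 2.9172 × 0.507/0.493 = 3.00 ≈ 3

3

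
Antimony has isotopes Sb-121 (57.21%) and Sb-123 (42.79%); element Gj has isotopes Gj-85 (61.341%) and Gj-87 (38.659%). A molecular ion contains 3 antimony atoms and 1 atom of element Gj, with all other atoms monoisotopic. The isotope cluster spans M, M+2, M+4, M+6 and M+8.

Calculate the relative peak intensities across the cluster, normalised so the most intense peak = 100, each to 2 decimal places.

32.34 : 92.94 : 100.00 : 47.73 : 8.53

Antimony pattern (n=3): 0.18724742 : 0.42015297 : 0.3142518 : 0.07834781
Element Gj pattern (n=1): 0.61341 : 0.38659
Convolve the two distributions (both contribute in 2-u steps):
  M: 0.18724742×0.61341 = 0.114859
  M+2: 0.18724742×0.38659 + 0.42015297×0.61341 = 0.330114
  M+4: 0.42015297×0.38659 + 0.3142518×0.61341 = 0.355192
  M+6: 0.3142518×0.38659 + 0.07834781×0.61341 = 0.169546
  M+8: 0.07834781×0.38659 = 0.030288
Scale to base peak (0.355192) = 100: 32.34 : 92.94 : 100.00 : 47.73 : 8.53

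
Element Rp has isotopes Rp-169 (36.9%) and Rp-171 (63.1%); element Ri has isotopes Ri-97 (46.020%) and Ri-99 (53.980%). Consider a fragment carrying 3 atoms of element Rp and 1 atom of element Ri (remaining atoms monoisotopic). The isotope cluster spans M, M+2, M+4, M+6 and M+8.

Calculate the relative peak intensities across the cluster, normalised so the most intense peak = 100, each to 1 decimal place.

6.5 : 41.2 : 96.7 : 100.0 : 38.4

Element Rp pattern (n=3): 0.05024341 : 0.25775277 : 0.44076423 : 0.25123959
Element Ri pattern (n=1): 0.4602 : 0.5398
Convolve the two distributions (both contribute in 2-u steps):
  M: 0.05024341×0.4602 = 0.023122
  M+2: 0.05024341×0.5398 + 0.25775277×0.4602 = 0.145739
  M+4: 0.25775277×0.5398 + 0.44076423×0.4602 = 0.341975
  M+6: 0.44076423×0.5398 + 0.25123959×0.4602 = 0.353545
  M+8: 0.25123959×0.5398 = 0.135619
Scale to base peak (0.353545) = 100: 6.5 : 41.2 : 96.7 : 100.0 : 38.4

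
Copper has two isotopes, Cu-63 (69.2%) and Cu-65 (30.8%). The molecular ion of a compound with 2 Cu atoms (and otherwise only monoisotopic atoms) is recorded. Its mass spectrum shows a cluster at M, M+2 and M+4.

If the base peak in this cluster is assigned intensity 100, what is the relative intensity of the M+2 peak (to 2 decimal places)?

Term probabilities: M 0.4789, M+2 0.4263, M+4 0.0949. Base peak = M.
P(M) = C(2,0) × 0.692^2 × 0.308^0 = 1 × 0.478864 × 1.0000 = 0.478864 (base)
P(M+2) = C(2,1) × 0.692^1 × 0.308^1 = 2 × 0.6920 × 0.3080 = 0.426272
Relative intensity = 0.426272 / 0.478864 × 100 = 89.02

89.02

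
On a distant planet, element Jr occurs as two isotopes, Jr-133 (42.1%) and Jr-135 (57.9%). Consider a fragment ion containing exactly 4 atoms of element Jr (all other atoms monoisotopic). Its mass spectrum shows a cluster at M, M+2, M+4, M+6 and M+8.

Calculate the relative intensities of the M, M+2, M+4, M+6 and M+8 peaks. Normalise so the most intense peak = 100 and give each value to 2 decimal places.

Expanding (0.421 + 0.579)^4:
P(M) = 0.421^4 = 0.031414
P(M+2) = 4 × 0.421^3 × 0.579^1 = 0.172816
P(M+4) = 6 × 0.421^2 × 0.579^2 = 0.356511
P(M+6) = 4 × 0.421^1 × 0.579^3 = 0.326872
P(M+8) = 0.579^4 = 0.112387
The M+4 peak is largest (0.356511); scaling to 100 gives 8.81 : 48.47 : 100.00 : 91.69 : 31.52.

8.81 : 48.47 : 100.00 : 91.69 : 31.52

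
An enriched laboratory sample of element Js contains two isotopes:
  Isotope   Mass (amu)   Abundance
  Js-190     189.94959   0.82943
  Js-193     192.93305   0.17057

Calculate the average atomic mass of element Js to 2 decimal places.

190.46 amu

Ar = Σ fᵢ·mᵢ = 0.82943 × 189.94959 + 0.17057 × 192.93305
= 157.549888 + 32.908590 = 190.458478 amu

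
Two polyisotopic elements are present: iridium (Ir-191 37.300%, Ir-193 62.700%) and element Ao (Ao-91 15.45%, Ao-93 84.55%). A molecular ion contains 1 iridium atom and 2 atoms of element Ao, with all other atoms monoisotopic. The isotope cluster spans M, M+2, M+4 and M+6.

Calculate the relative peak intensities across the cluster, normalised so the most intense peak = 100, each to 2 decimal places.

Iridium pattern (n=1): 0.3730 : 0.6270
Element Ao pattern (n=2): 0.02387025 : 0.2612595 : 0.71487025
Convolve the two distributions (both contribute in 2-u steps):
  M: 0.3730×0.02387025 = 0.008904
  M+2: 0.3730×0.2612595 + 0.6270×0.02387025 = 0.112416
  M+4: 0.3730×0.71487025 + 0.6270×0.2612595 = 0.430456
  M+6: 0.6270×0.71487025 = 0.448224
Scale to base peak (0.448224) = 100: 1.99 : 25.08 : 96.04 : 100.00

1.99 : 25.08 : 96.04 : 100.00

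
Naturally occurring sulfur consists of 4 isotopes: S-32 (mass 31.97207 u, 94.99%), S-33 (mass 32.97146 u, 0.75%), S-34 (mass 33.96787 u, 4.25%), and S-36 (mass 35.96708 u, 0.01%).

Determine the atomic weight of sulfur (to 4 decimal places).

32.0648 u

Ar = Σ fᵢ·mᵢ = 0.9499 × 31.97207 + 0.0075 × 32.97146 + 0.0425 × 33.96787 + 0.0001 × 35.96708
= 30.370269 + 0.247286 + 1.443634 + 0.003597 = 32.064786 u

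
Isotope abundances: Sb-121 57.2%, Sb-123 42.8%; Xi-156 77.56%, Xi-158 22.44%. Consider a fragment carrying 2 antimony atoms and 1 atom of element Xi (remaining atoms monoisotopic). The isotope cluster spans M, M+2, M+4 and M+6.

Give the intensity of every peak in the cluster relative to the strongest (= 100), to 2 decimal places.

56.00 : 100.00 : 55.60 : 9.07

Antimony pattern (n=2): 0.327184 : 0.489632 : 0.183184
Element Xi pattern (n=1): 0.7756 : 0.2244
Convolve the two distributions (both contribute in 2-u steps):
  M: 0.327184×0.7756 = 0.253764
  M+2: 0.327184×0.2244 + 0.489632×0.7756 = 0.453179
  M+4: 0.489632×0.2244 + 0.183184×0.7756 = 0.251951
  M+6: 0.183184×0.2244 = 0.041106
Scale to base peak (0.453179) = 100: 56.00 : 100.00 : 55.60 : 9.07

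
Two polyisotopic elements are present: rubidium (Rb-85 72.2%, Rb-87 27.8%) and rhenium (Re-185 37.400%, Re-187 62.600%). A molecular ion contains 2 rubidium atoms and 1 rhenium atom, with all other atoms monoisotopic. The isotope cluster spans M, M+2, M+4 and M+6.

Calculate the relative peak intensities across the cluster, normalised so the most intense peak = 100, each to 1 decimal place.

40.9 : 100.0 : 58.8 : 10.2

Rubidium pattern (n=2): 0.521284 : 0.401432 : 0.077284
Rhenium pattern (n=1): 0.3740 : 0.6260
Convolve the two distributions (both contribute in 2-u steps):
  M: 0.521284×0.3740 = 0.194960
  M+2: 0.521284×0.6260 + 0.401432×0.3740 = 0.476459
  M+4: 0.401432×0.6260 + 0.077284×0.3740 = 0.280201
  M+6: 0.077284×0.6260 = 0.048380
Scale to base peak (0.476459) = 100: 40.9 : 100.0 : 58.8 : 10.2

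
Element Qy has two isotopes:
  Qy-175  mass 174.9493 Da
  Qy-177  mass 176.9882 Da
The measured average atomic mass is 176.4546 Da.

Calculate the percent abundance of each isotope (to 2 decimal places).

With x = fraction of Qy-175 (so Qy-177 is 1 − x):
174.9493·x + 176.9882·(1 − x) = 176.4546
(174.9493 − 176.9882)·x = 176.4546 − 176.9882
x = -0.5336 / -2.0389 = 0.26171 → 26.17% Qy-175, 73.83% Qy-177.

Qy-175: 26.17%, Qy-177: 73.83%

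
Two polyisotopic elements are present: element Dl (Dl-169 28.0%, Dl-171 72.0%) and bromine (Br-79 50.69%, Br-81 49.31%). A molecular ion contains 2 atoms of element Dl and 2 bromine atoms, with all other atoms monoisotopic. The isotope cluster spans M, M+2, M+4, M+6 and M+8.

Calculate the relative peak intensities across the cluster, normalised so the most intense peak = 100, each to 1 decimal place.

5.6 : 40.0 : 99.1 : 100.0 : 35.3

Element Dl pattern (n=2): 0.0784 : 0.4032 : 0.5184
Bromine pattern (n=2): 0.25694761 : 0.49990478 : 0.24314761
Convolve the two distributions (both contribute in 2-u steps):
  M: 0.0784×0.25694761 = 0.020145
  M+2: 0.0784×0.49990478 + 0.4032×0.25694761 = 0.142794
  M+4: 0.0784×0.24314761 + 0.4032×0.49990478 + 0.5184×0.25694761 = 0.353826
  M+6: 0.4032×0.24314761 + 0.5184×0.49990478 = 0.357188
  M+8: 0.5184×0.24314761 = 0.126048
Scale to base peak (0.357188) = 100: 5.6 : 40.0 : 99.1 : 100.0 : 35.3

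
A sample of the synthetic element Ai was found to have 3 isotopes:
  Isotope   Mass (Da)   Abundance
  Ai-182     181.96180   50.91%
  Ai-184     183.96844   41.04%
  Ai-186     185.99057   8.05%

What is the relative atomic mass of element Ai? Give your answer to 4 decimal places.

183.1096 Da

Weight each isotope mass by its fractional abundance: 0.5091 × 181.96180 + 0.4104 × 183.96844 + 0.0805 × 185.99057
= 92.636752 + 75.500648 + 14.972241 = 183.109641 Da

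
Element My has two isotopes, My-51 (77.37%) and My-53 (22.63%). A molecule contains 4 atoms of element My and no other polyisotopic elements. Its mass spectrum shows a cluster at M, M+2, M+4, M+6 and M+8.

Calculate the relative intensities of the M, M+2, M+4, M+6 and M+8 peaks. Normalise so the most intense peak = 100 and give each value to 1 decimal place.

The 4 My atoms are independent, so intensities follow the terms of (0.7737 + 0.2263)^4.
P(M) = 0.7737^4 = 0.358336
P(M+2) = 4 × 0.7737^3 × 0.2263^1 = 0.419240
P(M+4) = 6 × 0.7737^2 × 0.2263^2 = 0.183935
P(M+6) = 4 × 0.7737^1 × 0.2263^3 = 0.035866
P(M+8) = 0.2263^4 = 0.002623
The M+2 peak is largest (0.419240); scaling to 100 gives 85.5 : 100.0 : 43.9 : 8.6 : 0.6.

85.5 : 100.0 : 43.9 : 8.6 : 0.6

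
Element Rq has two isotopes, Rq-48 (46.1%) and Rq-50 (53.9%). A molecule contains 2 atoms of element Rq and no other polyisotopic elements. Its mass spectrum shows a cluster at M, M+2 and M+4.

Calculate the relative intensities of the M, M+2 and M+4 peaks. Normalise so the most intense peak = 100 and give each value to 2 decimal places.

42.76 : 100.00 : 58.46

The 2 Rq atoms are independent, so intensities follow the terms of (0.461 + 0.539)^2.
P(M) = 0.461^2 = 0.212521
P(M+2) = 2 × 0.461^1 × 0.539^1 = 0.496958
P(M+4) = 0.539^2 = 0.290521
The M+2 peak is largest (0.496958); scaling to 100 gives 42.76 : 100.00 : 58.46.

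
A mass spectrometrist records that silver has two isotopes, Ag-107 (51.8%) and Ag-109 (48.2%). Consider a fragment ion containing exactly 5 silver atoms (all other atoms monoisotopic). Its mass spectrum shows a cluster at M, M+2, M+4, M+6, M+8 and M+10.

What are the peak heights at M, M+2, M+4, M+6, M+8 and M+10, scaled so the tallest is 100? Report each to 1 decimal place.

11.5 : 53.7 : 100.0 : 93.1 : 43.3 : 8.1

Each Ag atom is independently Ag-107 (p = 0.518) or Ag-109 (q = 0.482); the cluster is the binomial expansion (p + q)^5.
P(M) = 0.518^5 = 0.037295
P(M+2) = 5 × 0.518^4 × 0.482^1 = 0.173515
P(M+4) = 10 × 0.518^3 × 0.482^2 = 0.322911
P(M+6) = 10 × 0.518^2 × 0.482^3 = 0.300470
P(M+8) = 5 × 0.518^1 × 0.482^4 = 0.139794
P(M+10) = 0.482^5 = 0.026016
The M+4 peak is largest (0.322911); scaling to 100 gives 11.5 : 53.7 : 100.0 : 93.1 : 43.3 : 8.1.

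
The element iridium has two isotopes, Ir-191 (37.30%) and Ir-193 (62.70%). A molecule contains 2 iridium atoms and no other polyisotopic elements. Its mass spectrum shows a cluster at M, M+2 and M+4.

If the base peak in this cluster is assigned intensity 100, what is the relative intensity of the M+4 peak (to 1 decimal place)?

84.0

Binomial terms of (0.3730 + 0.6270)^2: M 0.1391, M+2 0.4677, M+4 0.3931 → M+2 is the base peak.
P(M+2) = C(2,1) × 0.3730^1 × 0.6270^1 = 2 × 0.3730 × 0.6270 = 0.467742 (base)
P(M+4) = C(2,2) × 0.3730^0 × 0.6270^2 = 1 × 1.0000 × 0.393129 = 0.393129
Relative intensity = 0.393129 / 0.467742 × 100 = 84.0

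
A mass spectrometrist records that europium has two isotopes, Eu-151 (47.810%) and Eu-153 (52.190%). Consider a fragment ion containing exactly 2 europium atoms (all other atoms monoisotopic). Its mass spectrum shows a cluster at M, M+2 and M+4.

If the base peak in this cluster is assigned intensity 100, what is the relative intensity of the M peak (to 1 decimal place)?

Binomial terms of (0.47810 + 0.52190)^2: M 0.2286, M+2 0.4990, M+4 0.2724 → M+2 is the base peak.
P(M+2) = C(2,1) × 0.47810^1 × 0.52190^1 = 2 × 0.4781 × 0.5219 = 0.499041 (base)
P(M) = C(2,0) × 0.47810^2 × 0.52190^0 = 1 × 0.22857961 × 1.0000 = 0.228580
Relative intensity = 0.228580 / 0.499041 × 100 = 45.8

45.8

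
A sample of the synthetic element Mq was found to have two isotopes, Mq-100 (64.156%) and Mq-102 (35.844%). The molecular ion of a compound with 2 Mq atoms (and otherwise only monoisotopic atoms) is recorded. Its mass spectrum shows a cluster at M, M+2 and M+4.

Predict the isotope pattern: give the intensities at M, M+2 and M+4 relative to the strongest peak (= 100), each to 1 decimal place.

Each Mq atom is independently Mq-100 (p = 0.64156) or Mq-102 (q = 0.35844); the cluster is the binomial expansion (p + q)^2.
P(M) = 0.64156^2 = 0.411599
P(M+2) = 2 × 0.64156^1 × 0.35844^1 = 0.459922
P(M+4) = 0.35844^2 = 0.128479
The M+2 peak is largest (0.459922); scaling to 100 gives 89.5 : 100.0 : 27.9.

89.5 : 100.0 : 27.9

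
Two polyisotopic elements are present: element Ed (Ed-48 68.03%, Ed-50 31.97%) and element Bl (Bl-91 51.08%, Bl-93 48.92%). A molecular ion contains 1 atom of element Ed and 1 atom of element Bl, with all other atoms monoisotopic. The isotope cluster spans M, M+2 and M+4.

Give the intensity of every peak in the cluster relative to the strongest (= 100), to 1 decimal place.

Element Ed pattern (n=1): 0.6803 : 0.3197
Element Bl pattern (n=1): 0.5108 : 0.4892
Convolve the two distributions (both contribute in 2-u steps):
  M: 0.6803×0.5108 = 0.347497
  M+2: 0.6803×0.4892 + 0.3197×0.5108 = 0.496106
  M+4: 0.3197×0.4892 = 0.156397
Scale to base peak (0.496106) = 100: 70.0 : 100.0 : 31.5

70.0 : 100.0 : 31.5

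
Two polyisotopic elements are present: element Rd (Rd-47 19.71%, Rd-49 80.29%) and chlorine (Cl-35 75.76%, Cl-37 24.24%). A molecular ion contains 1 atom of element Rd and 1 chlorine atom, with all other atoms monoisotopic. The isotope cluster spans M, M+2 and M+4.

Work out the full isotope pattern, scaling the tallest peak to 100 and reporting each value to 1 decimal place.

22.8 : 100.0 : 29.7

Element Rd pattern (n=1): 0.1971 : 0.8029
Chlorine pattern (n=1): 0.7576 : 0.2424
Convolve the two distributions (both contribute in 2-u steps):
  M: 0.1971×0.7576 = 0.149323
  M+2: 0.1971×0.2424 + 0.8029×0.7576 = 0.656054
  M+4: 0.8029×0.2424 = 0.194623
Scale to base peak (0.656054) = 100: 22.8 : 100.0 : 29.7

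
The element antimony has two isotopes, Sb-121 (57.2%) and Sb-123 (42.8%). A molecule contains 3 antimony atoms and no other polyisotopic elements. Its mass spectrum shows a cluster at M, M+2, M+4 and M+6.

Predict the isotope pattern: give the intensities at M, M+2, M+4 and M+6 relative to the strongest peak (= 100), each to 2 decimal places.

Each Sb atom is independently Sb-121 (p = 0.572) or Sb-123 (q = 0.428); the cluster is the binomial expansion (p + q)^3.
P(M) = 0.572^3 = 0.187149
P(M+2) = 3 × 0.572^2 × 0.428^1 = 0.420104
P(M+4) = 3 × 0.572^1 × 0.428^2 = 0.314344
P(M+6) = 0.428^3 = 0.078403
The M+2 peak is largest (0.420104); scaling to 100 gives 44.55 : 100.00 : 74.83 : 18.66.

44.55 : 100.00 : 74.83 : 18.66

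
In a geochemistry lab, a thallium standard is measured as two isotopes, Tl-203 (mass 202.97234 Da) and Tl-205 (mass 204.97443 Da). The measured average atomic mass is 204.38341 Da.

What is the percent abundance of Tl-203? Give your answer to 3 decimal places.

Let x be the fractional abundance of Tl-203; then Tl-205 has abundance 1 − x.
202.97234·x + 204.97443·(1 − x) = 204.38341
(202.97234 − 204.97443)·x = 204.38341 − 204.97443
x = -0.59102 / -2.00209 = 0.29520 → 29.520% Tl-203, 70.480% Tl-205.

29.520%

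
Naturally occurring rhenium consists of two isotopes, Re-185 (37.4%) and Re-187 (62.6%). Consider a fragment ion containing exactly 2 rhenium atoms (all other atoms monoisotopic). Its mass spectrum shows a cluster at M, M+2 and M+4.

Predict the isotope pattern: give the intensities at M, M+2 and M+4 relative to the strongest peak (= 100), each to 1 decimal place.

The 2 Re atoms are independent, so intensities follow the terms of (0.374 + 0.626)^2.
P(M) = 0.374^2 = 0.139876
P(M+2) = 2 × 0.374^1 × 0.626^1 = 0.468248
P(M+4) = 0.626^2 = 0.391876
The M+2 peak is largest (0.468248); scaling to 100 gives 29.9 : 100.0 : 83.7.

29.9 : 100.0 : 83.7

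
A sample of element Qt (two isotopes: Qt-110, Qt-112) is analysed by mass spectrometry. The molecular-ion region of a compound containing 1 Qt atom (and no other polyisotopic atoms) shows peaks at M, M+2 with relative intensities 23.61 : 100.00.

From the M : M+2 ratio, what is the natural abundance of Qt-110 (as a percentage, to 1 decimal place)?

19.1%

If p is the fraction of Qt that is Qt-110, then I(M+2)/I(M) = [C(1,1)·p^0·(1−p)] / p^1 = 1·(1−p)/p = 100.00/23.61 = 4.2355
(1−p)/p = 4.2355/1 = 4.2355  ⇒  p = 1/(1 + 4.2355) = 0.1910
Qt-110: 19.1%, Qt-112: 80.9%.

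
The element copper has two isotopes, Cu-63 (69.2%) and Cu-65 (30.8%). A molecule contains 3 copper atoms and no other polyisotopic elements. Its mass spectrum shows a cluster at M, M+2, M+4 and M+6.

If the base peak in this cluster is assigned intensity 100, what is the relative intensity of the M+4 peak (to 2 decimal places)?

Binomial terms of (0.692 + 0.308)^3: M 0.3314, M+2 0.4425, M+4 0.1969, M+6 0.0292 → M+2 is the base peak.
P(M+2) = C(3,1) × 0.692^2 × 0.308^1 = 3 × 0.478864 × 0.3080 = 0.442470 (base)
P(M+4) = C(3,2) × 0.692^1 × 0.308^2 = 3 × 0.6920 × 0.094864 = 0.196938
Relative intensity = 0.196938 / 0.442470 × 100 = 44.51

44.51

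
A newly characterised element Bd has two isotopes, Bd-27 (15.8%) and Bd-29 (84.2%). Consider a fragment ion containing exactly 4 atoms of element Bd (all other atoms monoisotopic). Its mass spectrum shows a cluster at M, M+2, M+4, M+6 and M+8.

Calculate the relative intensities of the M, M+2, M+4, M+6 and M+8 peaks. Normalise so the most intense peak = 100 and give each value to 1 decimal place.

0.1 : 2.6 : 21.1 : 75.1 : 100.0

Expanding (0.158 + 0.842)^4:
P(M) = 0.158^4 = 0.000623
P(M+2) = 4 × 0.158^3 × 0.842^1 = 0.013284
P(M+4) = 6 × 0.158^2 × 0.842^2 = 0.106191
P(M+6) = 4 × 0.158^1 × 0.842^3 = 0.377271
P(M+8) = 0.842^4 = 0.502630
The M+8 peak is largest (0.502630); scaling to 100 gives 0.1 : 2.6 : 21.1 : 75.1 : 100.0.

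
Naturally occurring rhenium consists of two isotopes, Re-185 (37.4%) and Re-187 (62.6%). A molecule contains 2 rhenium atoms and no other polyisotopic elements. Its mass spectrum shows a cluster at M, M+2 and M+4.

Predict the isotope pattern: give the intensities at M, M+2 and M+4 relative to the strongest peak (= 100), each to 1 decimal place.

Expanding (0.374 + 0.626)^2:
P(M) = 0.374^2 = 0.139876
P(M+2) = 2 × 0.374^1 × 0.626^1 = 0.468248
P(M+4) = 0.626^2 = 0.391876
The M+2 peak is largest (0.468248); scaling to 100 gives 29.9 : 100.0 : 83.7.

29.9 : 100.0 : 83.7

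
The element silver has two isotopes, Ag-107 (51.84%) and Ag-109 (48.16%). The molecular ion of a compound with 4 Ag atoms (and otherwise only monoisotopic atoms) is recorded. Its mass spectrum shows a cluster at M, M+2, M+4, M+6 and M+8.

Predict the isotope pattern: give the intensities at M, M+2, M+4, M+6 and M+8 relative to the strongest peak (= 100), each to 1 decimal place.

Expanding (0.5184 + 0.4816)^4:
P(M) = 0.5184^4 = 0.072220
P(M+2) = 4 × 0.5184^3 × 0.4816^1 = 0.268375
P(M+4) = 6 × 0.5184^2 × 0.4816^2 = 0.373985
P(M+6) = 4 × 0.5184^1 × 0.4816^3 = 0.231624
P(M+8) = 0.4816^4 = 0.053795
The M+4 peak is largest (0.373985); scaling to 100 gives 19.3 : 71.8 : 100.0 : 61.9 : 14.4.

19.3 : 71.8 : 100.0 : 61.9 : 14.4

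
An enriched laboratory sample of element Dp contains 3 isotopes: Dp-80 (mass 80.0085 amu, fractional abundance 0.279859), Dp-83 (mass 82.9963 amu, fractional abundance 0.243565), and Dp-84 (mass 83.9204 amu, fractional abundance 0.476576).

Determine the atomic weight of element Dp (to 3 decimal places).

82.601 amu

Average mass = Σ (abundance × isotope mass) = 0.279859 × 80.0085 + 0.243565 × 82.9963 + 0.476576 × 83.9204
= 22.39110 + 20.21499 + 39.99445 = 82.60054 amu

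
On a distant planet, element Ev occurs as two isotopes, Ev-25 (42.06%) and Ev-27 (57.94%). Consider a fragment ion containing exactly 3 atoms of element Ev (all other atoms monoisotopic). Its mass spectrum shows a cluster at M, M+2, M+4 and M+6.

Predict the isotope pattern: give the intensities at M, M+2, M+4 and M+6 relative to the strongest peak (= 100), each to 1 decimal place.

Expanding (0.4206 + 0.5794)^3:
P(M) = 0.4206^3 = 0.074406
P(M+2) = 3 × 0.4206^2 × 0.5794^1 = 0.307495
P(M+4) = 3 × 0.4206^1 × 0.5794^2 = 0.423592
P(M+6) = 0.5794^3 = 0.194507
The M+4 peak is largest (0.423592); scaling to 100 gives 17.6 : 72.6 : 100.0 : 45.9.

17.6 : 72.6 : 100.0 : 45.9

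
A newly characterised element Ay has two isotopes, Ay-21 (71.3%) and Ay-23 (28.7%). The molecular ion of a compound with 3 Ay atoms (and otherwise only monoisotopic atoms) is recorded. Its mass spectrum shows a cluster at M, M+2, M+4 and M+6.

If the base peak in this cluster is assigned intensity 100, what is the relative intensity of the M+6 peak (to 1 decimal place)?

Term probabilities: M 0.3625, M+2 0.4377, M+4 0.1762, M+6 0.0236. Base peak = M+2.
P(M+2) = C(3,1) × 0.713^2 × 0.287^1 = 3 × 0.508369 × 0.2870 = 0.437706 (base)
P(M+6) = C(3,3) × 0.713^0 × 0.287^3 = 1 × 1.0000 × 0.0236399 = 0.023640
Relative intensity = 0.023640 / 0.437706 × 100 = 5.4

5.4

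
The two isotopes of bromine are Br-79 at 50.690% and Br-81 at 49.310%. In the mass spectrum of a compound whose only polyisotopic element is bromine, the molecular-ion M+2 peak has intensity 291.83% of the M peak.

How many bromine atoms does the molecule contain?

3

The M+2/M ratio from n Br atoms is n · q/p = n · 0.49310/0.50690.
n = 2.9183 × 0.50690/0.49310 = 3.00 ≈ 3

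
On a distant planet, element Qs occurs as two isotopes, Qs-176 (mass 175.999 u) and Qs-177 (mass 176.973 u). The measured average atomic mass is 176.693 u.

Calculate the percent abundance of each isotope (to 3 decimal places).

Let x be the fractional abundance of Qs-176; then Qs-177 has abundance 1 − x.
175.999·x + 176.973·(1 − x) = 176.693
(175.999 − 176.973)·x = 176.693 − 176.973
x = -0.280 / -0.974 = 0.28747 → 28.747% Qs-176, 71.253% Qs-177.

Qs-176: 28.747%, Qs-177: 71.253%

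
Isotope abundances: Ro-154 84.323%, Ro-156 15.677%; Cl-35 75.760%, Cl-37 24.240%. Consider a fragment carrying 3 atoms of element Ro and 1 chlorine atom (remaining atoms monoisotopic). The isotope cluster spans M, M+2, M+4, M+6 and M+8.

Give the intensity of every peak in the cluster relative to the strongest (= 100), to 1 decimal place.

100.0 : 87.8 : 28.2 : 4.0 : 0.2

Element Ro pattern (n=3): 0.59956759 : 0.33440773 : 0.06217177 : 0.00385291
Chlorine pattern (n=1): 0.7576 : 0.2424
Convolve the two distributions (both contribute in 2-u steps):
  M: 0.59956759×0.7576 = 0.454232
  M+2: 0.59956759×0.2424 + 0.33440773×0.7576 = 0.398682
  M+4: 0.33440773×0.2424 + 0.06217177×0.7576 = 0.128162
  M+6: 0.06217177×0.2424 + 0.00385291×0.7576 = 0.017989
  M+8: 0.00385291×0.2424 = 0.000934
Scale to base peak (0.454232) = 100: 100.0 : 87.8 : 28.2 : 4.0 : 0.2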